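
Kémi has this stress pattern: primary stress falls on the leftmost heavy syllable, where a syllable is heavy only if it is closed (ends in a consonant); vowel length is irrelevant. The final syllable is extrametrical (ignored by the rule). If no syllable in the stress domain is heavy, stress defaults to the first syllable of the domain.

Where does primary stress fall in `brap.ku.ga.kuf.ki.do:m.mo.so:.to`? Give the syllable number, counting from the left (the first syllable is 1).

The final syllable (9, to) is extrametrical; the stress domain is syllables 1–8.
Weights: 1 brap H, 2 ku L, 3 ga L, 4 kuf H, 5 ki L, 6 do:m H, 7 mo L, 8 so: L.
Heavy syllables in the domain: 1, 4, 6. The leftmost is syllable 1 (brap).
Primary stress: syllable 1 → ˈbrap.ku.ga.kuf.ki.do:m.mo.so:.to.

1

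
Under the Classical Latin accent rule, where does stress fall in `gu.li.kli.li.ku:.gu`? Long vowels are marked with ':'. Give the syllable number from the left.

5

Classical Latin: stress the penult if heavy (long vowel or closed), else the antepenult.
Weights: 4 li L, 5 ku: H, 6 gu L.
The penult (syllable 5, ku:) is heavy, so it takes stress.
Stress on syllable 5: gu.li.kli.li.ˈku:.gu.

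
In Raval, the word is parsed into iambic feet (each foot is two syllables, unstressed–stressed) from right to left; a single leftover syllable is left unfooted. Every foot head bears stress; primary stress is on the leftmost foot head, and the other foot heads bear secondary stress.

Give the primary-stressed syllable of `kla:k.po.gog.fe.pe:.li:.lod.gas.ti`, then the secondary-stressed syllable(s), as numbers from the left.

primary 3, secondary 5, 7, 9

Parse right to left into iambic (σˈσ) feet: kla:k (po.ˈgog) (fe.ˈpe:) (li:.ˈlod) (gas.ˈti). Syllable 1 is left unfooted.
Foot heads (stressed positions): 3, 5, 7, 9.
End Rule Leftmost: primary stress on the leftmost head = syllable 3.
Secondary stress on 5, 7, 9: kla:k.po.ˈgog.fe.ˌpe:.li:.ˌlod.gas.ˌti.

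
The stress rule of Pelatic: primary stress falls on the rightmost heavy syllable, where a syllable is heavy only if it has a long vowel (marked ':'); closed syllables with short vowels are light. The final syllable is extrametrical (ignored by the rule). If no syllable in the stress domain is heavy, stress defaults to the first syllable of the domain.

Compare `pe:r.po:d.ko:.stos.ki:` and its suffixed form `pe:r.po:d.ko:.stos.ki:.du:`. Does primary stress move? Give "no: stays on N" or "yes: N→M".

yes: 3→5

Base `pe:r.po:d.ko:.stos.ki:` (5 syllables):
  The final syllable (5, ki:) is extrametrical; the stress domain is syllables 1–4.
  Weights: 1 pe:r H, 2 po:d H, 3 ko: H, 4 stos L.
  Heavy syllables in the domain: 1, 2, 3. The rightmost is syllable 3 (ko:).
  → primary stress on syllable 3.
Suffixed `pe:r.po:d.ko:.stos.ki:.du:` (6 syllables):
  The final syllable (6, du:) is extrametrical; the stress domain is syllables 1–5.
  Weights: 1 pe:r H, 2 po:d H, 3 ko: H, 4 stos L, 5 ki: H.
  Heavy syllables in the domain: 1, 2, 3, 5. The rightmost is syllable 5 (ki:).
  → primary stress on syllable 5.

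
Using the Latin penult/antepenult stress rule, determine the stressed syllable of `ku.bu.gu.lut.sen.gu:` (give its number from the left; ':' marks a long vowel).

5

Classical Latin: stress the penult if heavy (long vowel or closed), else the antepenult.
Weights: 4 lut H, 5 sen H, 6 gu: H.
The penult (syllable 5, sen) is heavy, so it takes stress.
Stress on syllable 5: ku.bu.gu.lut.ˈsen.gu:.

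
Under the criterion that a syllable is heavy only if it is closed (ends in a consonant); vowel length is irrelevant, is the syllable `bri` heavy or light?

light

`bri`: short vowel, open (no coda). Open (no coda) → light.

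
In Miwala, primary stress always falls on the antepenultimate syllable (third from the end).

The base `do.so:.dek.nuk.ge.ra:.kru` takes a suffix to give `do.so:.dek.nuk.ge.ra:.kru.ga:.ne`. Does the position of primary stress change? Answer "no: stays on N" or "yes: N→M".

yes: 5→7

Base `do.so:.dek.nuk.ge.ra:.kru` (7 syllables):
  The word has 7 syllables; the antepenultimate syllable (third from the end) is syllable 5 (ge).
  → primary stress on syllable 5.
Suffixed `do.so:.dek.nuk.ge.ra:.kru.ga:.ne` (9 syllables):
  The word has 9 syllables; the antepenultimate syllable (third from the end) is syllable 7 (kru).
  → primary stress on syllable 7.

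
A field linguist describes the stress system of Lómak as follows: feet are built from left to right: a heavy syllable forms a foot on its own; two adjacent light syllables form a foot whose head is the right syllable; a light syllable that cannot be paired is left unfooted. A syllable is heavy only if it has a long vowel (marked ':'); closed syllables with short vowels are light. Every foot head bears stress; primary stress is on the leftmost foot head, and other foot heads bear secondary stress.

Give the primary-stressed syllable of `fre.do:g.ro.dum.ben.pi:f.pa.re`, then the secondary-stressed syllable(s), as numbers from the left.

primary 2, secondary 4, 6, 8

Weights: 1 fre L, 2 do:g H, 3 ro L, 4 dum L, 5 ben L, 6 pi:f H, 7 pa L, 8 re L.
Parse left to right (heavy = foot alone; LL = one foot; stranded L unfooted): fre (ˈdo:g) (ro.ˈdum) ben (ˈpi:f) (pa.ˈre).
Foot heads: 2, 4, 6, 8.
Primary stress on the leftmost head = syllable 2.
Secondary stress on 4, 6, 8: fre.ˈdo:g.ro.ˌdum.ben.ˌpi:f.pa.ˌre.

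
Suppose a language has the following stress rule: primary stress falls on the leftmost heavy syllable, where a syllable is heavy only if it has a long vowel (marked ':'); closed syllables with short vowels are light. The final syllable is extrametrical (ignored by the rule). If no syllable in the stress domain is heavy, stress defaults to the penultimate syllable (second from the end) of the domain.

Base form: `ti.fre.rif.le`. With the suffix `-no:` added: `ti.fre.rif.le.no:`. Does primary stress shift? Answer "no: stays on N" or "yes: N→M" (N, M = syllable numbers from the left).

Base `ti.fre.rif.le` (4 syllables):
  The final syllable (4, le) is extrametrical; the stress domain is syllables 1–3.
  Weights: 1 ti L, 2 fre L, 3 rif L.
  No heavy syllable in the domain; default to the penultimate syllable (second from the end) of the domain = syllable 2.
  → primary stress on syllable 2.
Suffixed `ti.fre.rif.le.no:` (5 syllables):
  The final syllable (5, no:) is extrametrical; the stress domain is syllables 1–4.
  Weights: 1 ti L, 2 fre L, 3 rif L, 4 le L.
  No heavy syllable in the domain; default to the penultimate syllable (second from the end) of the domain = syllable 3.
  → primary stress on syllable 3.

yes: 2→3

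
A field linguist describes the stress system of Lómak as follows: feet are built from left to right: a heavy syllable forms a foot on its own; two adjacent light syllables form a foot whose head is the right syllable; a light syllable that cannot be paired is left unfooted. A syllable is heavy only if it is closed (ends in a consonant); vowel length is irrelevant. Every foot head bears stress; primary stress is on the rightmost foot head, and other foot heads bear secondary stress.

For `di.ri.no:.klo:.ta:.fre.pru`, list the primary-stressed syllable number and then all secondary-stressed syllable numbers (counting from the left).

primary 6, secondary 2, 4

Weights: 1 di L, 2 ri L, 3 no: L, 4 klo: L, 5 ta: L, 6 fre L, 7 pru L.
Parse left to right (heavy = foot alone; LL = one foot; stranded L unfooted): (di.ˈri) (no:.ˈklo:) (ta:.ˈfre) pru.
Foot heads: 2, 4, 6.
Primary stress on the rightmost head = syllable 6.
Secondary stress on 2, 4: di.ˌri.no:.ˌklo:.ta:.ˈfre.pru.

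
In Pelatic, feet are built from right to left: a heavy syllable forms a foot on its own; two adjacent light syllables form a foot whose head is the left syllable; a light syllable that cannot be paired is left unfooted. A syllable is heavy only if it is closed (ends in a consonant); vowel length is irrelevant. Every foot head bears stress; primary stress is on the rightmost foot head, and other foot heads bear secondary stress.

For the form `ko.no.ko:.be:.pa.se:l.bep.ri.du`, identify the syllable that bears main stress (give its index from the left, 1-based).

8

Weights: 1 ko L, 2 no L, 3 ko: L, 4 be: L, 5 pa L, 6 se:l H, 7 bep H, 8 ri L, 9 du L.
Parse right to left (heavy = foot alone; LL = one foot; stranded L unfooted): ko (ˈno.ko:) (ˈbe:.pa) (ˈse:l) (ˈbep) (ˈri.du).
Foot heads: 2, 4, 6, 7, 8.
Primary stress on the rightmost head = syllable 8.
Primary stress: syllable 8 → ko.no.ko:.be:.pa.se:l.bep.ˈri.du.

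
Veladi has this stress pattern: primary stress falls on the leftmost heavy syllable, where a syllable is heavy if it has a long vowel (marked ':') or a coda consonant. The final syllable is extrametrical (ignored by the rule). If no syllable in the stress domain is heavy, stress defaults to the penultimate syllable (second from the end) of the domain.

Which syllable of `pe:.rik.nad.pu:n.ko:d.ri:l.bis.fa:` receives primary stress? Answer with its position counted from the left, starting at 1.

The final syllable (8, fa:) is extrametrical; the stress domain is syllables 1–7.
Weights: 1 pe: H, 2 rik H, 3 nad H, 4 pu:n H, 5 ko:d H, 6 ri:l H, 7 bis H.
Heavy syllables in the domain: 1, 2, 3, 4, 5, 6, 7. The leftmost is syllable 1 (pe:).
Primary stress: syllable 1 → ˈpe:.rik.nad.pu:n.ko:d.ri:l.bis.fa:.

1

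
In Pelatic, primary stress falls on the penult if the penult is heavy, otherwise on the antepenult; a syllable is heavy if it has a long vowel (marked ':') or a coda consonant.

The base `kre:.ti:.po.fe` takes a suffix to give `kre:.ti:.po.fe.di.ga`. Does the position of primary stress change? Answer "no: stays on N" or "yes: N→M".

Base `kre:.ti:.po.fe` (4 syllables):
  Weights: 2 ti: H, 3 po L, 4 fe L.
  The penult (syllable 3, po) is light, so stress falls on the antepenult (syllable 2, ti:).
  → primary stress on syllable 2.
Suffixed `kre:.ti:.po.fe.di.ga` (6 syllables):
  Weights: 4 fe L, 5 di L, 6 ga L.
  The penult (syllable 5, di) is light, so stress falls on the antepenult (syllable 4, fe).
  → primary stress on syllable 4.

yes: 2→4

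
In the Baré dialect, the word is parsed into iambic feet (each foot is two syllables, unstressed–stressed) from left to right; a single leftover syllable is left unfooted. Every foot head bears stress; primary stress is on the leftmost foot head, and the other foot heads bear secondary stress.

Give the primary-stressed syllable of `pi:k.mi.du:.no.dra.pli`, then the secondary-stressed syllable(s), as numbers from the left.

Parse left to right into iambic (σˈσ) feet: (pi:k.ˈmi) (du:.ˈno) (dra.ˈpli).
Foot heads (stressed positions): 2, 4, 6.
End Rule Leftmost: primary stress on the leftmost head = syllable 2.
Secondary stress on 4, 6: pi:k.ˈmi.du:.ˌno.dra.ˌpli.

primary 2, secondary 4, 6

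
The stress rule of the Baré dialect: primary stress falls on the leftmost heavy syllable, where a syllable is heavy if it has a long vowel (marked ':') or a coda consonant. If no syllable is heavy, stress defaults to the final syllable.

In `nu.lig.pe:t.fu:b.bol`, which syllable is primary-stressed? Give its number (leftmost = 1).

Weights: 1 nu L, 2 lig H, 3 pe:t H, 4 fu:b H, 5 bol H.
Heavy syllables in the domain: 2, 3, 4, 5. The leftmost is syllable 2 (lig).
Primary stress: syllable 2 → nu.ˈlig.pe:t.fu:b.bol.

2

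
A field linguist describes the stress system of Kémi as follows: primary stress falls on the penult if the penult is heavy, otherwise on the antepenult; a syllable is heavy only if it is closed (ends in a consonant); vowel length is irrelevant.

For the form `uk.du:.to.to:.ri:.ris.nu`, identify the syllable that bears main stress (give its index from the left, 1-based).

6

Weights: 5 ri: L, 6 ris H, 7 nu L.
The penult (syllable 6, ris) is heavy, so it takes stress.
Primary stress: syllable 6 → uk.du:.to.to:.ri:.ˈris.nu.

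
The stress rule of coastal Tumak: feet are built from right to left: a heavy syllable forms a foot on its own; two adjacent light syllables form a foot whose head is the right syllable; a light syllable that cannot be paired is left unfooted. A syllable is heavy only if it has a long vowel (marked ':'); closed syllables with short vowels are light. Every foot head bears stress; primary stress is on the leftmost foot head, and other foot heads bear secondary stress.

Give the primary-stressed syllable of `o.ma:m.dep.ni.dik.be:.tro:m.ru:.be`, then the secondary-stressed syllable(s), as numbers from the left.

primary 2, secondary 5, 6, 7, 8

Weights: 1 o L, 2 ma:m H, 3 dep L, 4 ni L, 5 dik L, 6 be: H, 7 tro:m H, 8 ru: H, 9 be L.
Parse right to left (heavy = foot alone; LL = one foot; stranded L unfooted): o (ˈma:m) dep (ni.ˈdik) (ˈbe:) (ˈtro:m) (ˈru:) be.
Foot heads: 2, 5, 6, 7, 8.
Primary stress on the leftmost head = syllable 2.
Secondary stress on 5, 6, 7, 8: o.ˈma:m.dep.ni.ˌdik.ˌbe:.ˌtro:m.ˌru:.be.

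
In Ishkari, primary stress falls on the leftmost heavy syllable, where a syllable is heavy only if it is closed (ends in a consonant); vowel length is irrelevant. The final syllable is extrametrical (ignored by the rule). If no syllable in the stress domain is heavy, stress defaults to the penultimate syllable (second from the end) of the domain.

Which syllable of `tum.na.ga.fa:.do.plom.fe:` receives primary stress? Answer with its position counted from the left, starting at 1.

The final syllable (7, fe:) is extrametrical; the stress domain is syllables 1–6.
Weights: 1 tum H, 2 na L, 3 ga L, 4 fa: L, 5 do L, 6 plom H.
Heavy syllables in the domain: 1, 6. The leftmost is syllable 1 (tum).
Primary stress: syllable 1 → ˈtum.na.ga.fa:.do.plom.fe:.

1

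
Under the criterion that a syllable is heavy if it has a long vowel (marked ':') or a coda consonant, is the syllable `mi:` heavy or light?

heavy

`mi:`: long vowel, open (no coda). Long vowel → heavy.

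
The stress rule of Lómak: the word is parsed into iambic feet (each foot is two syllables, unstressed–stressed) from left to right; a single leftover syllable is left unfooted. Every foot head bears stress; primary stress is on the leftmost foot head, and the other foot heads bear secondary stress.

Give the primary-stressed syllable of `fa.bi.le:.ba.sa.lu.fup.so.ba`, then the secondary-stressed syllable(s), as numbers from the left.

primary 2, secondary 4, 6, 8

Parse left to right into iambic (σˈσ) feet: (fa.ˈbi) (le:.ˈba) (sa.ˈlu) (fup.ˈso) ba. Syllable 9 is left unfooted.
Foot heads (stressed positions): 2, 4, 6, 8.
End Rule Leftmost: primary stress on the leftmost head = syllable 2.
Secondary stress on 4, 6, 8: fa.ˈbi.le:.ˌba.sa.ˌlu.fup.ˌso.ba.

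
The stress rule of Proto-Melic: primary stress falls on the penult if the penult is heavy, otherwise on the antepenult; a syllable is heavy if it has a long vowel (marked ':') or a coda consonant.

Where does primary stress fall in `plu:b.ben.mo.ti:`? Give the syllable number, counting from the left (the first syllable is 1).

2

Weights: 2 ben H, 3 mo L, 4 ti: H.
The penult (syllable 3, mo) is light, so stress falls on the antepenult (syllable 2, ben).
Primary stress: syllable 2 → plu:b.ˈben.mo.ti:.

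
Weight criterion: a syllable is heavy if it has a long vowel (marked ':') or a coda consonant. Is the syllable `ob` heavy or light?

`ob`: short vowel, closed (coda /b/). Closed → heavy.

heavy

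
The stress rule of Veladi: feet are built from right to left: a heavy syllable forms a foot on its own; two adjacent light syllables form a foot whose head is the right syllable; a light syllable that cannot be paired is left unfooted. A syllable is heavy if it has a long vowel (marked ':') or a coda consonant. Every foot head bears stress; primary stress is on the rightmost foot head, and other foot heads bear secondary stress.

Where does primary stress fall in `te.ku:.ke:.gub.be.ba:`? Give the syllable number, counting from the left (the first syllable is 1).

6

Weights: 1 te L, 2 ku: H, 3 ke: H, 4 gub H, 5 be L, 6 ba: H.
Parse right to left (heavy = foot alone; LL = one foot; stranded L unfooted): te (ˈku:) (ˈke:) (ˈgub) be (ˈba:).
Foot heads: 2, 3, 4, 6.
Primary stress on the rightmost head = syllable 6.
Primary stress: syllable 6 → te.ku:.ke:.gub.be.ˈba:.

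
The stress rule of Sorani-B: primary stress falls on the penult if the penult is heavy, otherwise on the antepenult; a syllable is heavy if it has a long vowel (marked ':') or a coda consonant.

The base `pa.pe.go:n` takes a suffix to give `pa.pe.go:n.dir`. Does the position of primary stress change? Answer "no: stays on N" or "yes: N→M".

yes: 1→3

Base `pa.pe.go:n` (3 syllables):
  Weights: 1 pa L, 2 pe L, 3 go:n H.
  The penult (syllable 2, pe) is light, so stress falls on the antepenult (syllable 1, pa).
  → primary stress on syllable 1.
Suffixed `pa.pe.go:n.dir` (4 syllables):
  Weights: 2 pe L, 3 go:n H, 4 dir H.
  The penult (syllable 3, go:n) is heavy, so it takes stress.
  → primary stress on syllable 3.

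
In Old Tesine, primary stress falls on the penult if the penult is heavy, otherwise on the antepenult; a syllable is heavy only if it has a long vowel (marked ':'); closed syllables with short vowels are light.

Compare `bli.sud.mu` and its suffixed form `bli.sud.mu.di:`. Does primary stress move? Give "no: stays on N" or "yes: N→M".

yes: 1→2

Base `bli.sud.mu` (3 syllables):
  Weights: 1 bli L, 2 sud L, 3 mu L.
  The penult (syllable 2, sud) is light, so stress falls on the antepenult (syllable 1, bli).
  → primary stress on syllable 1.
Suffixed `bli.sud.mu.di:` (4 syllables):
  Weights: 2 sud L, 3 mu L, 4 di: H.
  The penult (syllable 3, mu) is light, so stress falls on the antepenult (syllable 2, sud).
  → primary stress on syllable 2.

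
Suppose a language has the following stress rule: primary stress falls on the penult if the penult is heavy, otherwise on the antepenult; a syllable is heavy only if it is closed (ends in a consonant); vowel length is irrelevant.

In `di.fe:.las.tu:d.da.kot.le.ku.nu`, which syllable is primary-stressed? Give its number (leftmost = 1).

Weights: 7 le L, 8 ku L, 9 nu L.
The penult (syllable 8, ku) is light, so stress falls on the antepenult (syllable 7, le).
Primary stress: syllable 7 → di.fe:.las.tu:d.da.kot.ˈle.ku.nu.

7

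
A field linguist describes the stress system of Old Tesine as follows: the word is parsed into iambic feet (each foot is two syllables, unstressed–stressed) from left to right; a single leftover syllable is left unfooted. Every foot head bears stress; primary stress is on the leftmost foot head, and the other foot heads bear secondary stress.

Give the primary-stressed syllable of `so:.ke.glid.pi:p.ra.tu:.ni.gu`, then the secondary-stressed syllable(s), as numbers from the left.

primary 2, secondary 4, 6, 8

Parse left to right into iambic (σˈσ) feet: (so:.ˈke) (glid.ˈpi:p) (ra.ˈtu:) (ni.ˈgu).
Foot heads (stressed positions): 2, 4, 6, 8.
End Rule Leftmost: primary stress on the leftmost head = syllable 2.
Secondary stress on 4, 6, 8: so:.ˈke.glid.ˌpi:p.ra.ˌtu:.ni.ˌgu.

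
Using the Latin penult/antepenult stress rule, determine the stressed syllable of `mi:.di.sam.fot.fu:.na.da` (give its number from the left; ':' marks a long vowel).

Classical Latin: stress the penult if heavy (long vowel or closed), else the antepenult.
Weights: 5 fu: H, 6 na L, 7 da L.
The penult (syllable 6, na) is light, so stress falls on the antepenult (syllable 5, fu:).
Stress on syllable 5: mi:.di.sam.fot.ˈfu:.na.da.

5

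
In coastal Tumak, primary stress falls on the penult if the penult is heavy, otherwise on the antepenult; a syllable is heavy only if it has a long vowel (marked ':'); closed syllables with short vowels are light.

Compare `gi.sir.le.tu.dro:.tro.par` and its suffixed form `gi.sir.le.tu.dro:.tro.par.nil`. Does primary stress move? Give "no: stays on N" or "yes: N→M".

Base `gi.sir.le.tu.dro:.tro.par` (7 syllables):
  Weights: 5 dro: H, 6 tro L, 7 par L.
  The penult (syllable 6, tro) is light, so stress falls on the antepenult (syllable 5, dro:).
  → primary stress on syllable 5.
Suffixed `gi.sir.le.tu.dro:.tro.par.nil` (8 syllables):
  Weights: 6 tro L, 7 par L, 8 nil L.
  The penult (syllable 7, par) is light, so stress falls on the antepenult (syllable 6, tro).
  → primary stress on syllable 6.

yes: 5→6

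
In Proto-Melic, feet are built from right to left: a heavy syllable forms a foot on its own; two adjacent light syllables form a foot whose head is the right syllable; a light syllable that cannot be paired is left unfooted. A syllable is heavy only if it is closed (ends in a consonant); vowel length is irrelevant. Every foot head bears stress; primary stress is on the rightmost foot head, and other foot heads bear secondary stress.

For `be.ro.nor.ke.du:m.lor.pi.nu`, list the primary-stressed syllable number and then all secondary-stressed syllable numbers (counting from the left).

primary 8, secondary 2, 3, 5, 6

Weights: 1 be L, 2 ro L, 3 nor H, 4 ke L, 5 du:m H, 6 lor H, 7 pi L, 8 nu L.
Parse right to left (heavy = foot alone; LL = one foot; stranded L unfooted): (be.ˈro) (ˈnor) ke (ˈdu:m) (ˈlor) (pi.ˈnu).
Foot heads: 2, 3, 5, 6, 8.
Primary stress on the rightmost head = syllable 8.
Secondary stress on 2, 3, 5, 6: be.ˌro.ˌnor.ke.ˌdu:m.ˌlor.pi.ˈnu.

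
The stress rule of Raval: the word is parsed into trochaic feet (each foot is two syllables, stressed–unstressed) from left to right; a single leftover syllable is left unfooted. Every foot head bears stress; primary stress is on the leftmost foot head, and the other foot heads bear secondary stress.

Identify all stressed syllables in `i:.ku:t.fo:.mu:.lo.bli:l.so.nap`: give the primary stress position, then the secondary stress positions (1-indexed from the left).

Parse left to right into trochaic (ˈσσ) feet: (ˈi:.ku:t) (ˈfo:.mu:) (ˈlo.bli:l) (ˈso.nap).
Foot heads (stressed positions): 1, 3, 5, 7.
End Rule Leftmost: primary stress on the leftmost head = syllable 1.
Secondary stress on 3, 5, 7: ˈi:.ku:t.ˌfo:.mu:.ˌlo.bli:l.ˌso.nap.

primary 1, secondary 3, 5, 7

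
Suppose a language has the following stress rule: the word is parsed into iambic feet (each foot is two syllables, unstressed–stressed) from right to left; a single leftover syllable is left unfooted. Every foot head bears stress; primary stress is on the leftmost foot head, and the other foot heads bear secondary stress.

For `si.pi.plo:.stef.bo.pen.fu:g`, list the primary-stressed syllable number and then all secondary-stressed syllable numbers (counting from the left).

primary 3, secondary 5, 7

Parse right to left into iambic (σˈσ) feet: si (pi.ˈplo:) (stef.ˈbo) (pen.ˈfu:g). Syllable 1 is left unfooted.
Foot heads (stressed positions): 3, 5, 7.
End Rule Leftmost: primary stress on the leftmost head = syllable 3.
Secondary stress on 5, 7: si.pi.ˈplo:.stef.ˌbo.pen.ˌfu:g.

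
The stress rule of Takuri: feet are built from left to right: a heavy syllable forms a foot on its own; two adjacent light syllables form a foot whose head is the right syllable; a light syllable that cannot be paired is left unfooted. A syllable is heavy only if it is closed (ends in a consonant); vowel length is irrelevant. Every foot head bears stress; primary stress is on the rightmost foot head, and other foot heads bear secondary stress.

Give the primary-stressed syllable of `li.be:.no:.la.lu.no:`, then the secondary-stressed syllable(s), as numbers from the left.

Weights: 1 li L, 2 be: L, 3 no: L, 4 la L, 5 lu L, 6 no: L.
Parse left to right (heavy = foot alone; LL = one foot; stranded L unfooted): (li.ˈbe:) (no:.ˈla) (lu.ˈno:).
Foot heads: 2, 4, 6.
Primary stress on the rightmost head = syllable 6.
Secondary stress on 2, 4: li.ˌbe:.no:.ˌla.lu.ˈno:.

primary 6, secondary 2, 4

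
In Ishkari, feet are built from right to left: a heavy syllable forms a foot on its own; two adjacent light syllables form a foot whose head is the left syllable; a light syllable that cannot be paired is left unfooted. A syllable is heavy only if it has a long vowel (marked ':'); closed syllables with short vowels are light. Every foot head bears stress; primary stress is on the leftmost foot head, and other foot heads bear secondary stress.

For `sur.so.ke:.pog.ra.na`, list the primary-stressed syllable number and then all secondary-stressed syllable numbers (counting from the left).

primary 1, secondary 3, 5

Weights: 1 sur L, 2 so L, 3 ke: H, 4 pog L, 5 ra L, 6 na L.
Parse right to left (heavy = foot alone; LL = one foot; stranded L unfooted): (ˈsur.so) (ˈke:) pog (ˈra.na).
Foot heads: 1, 3, 5.
Primary stress on the leftmost head = syllable 1.
Secondary stress on 3, 5: ˈsur.so.ˌke:.pog.ˌra.na.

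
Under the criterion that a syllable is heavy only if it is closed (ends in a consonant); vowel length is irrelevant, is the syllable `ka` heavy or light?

light

`ka`: short vowel, open (no coda). Open (no coda) → light.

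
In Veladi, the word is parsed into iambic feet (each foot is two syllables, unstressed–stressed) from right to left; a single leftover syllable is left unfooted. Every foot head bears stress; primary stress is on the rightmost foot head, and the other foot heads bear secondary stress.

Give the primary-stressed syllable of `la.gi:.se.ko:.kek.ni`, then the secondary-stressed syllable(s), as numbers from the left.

primary 6, secondary 2, 4

Parse right to left into iambic (σˈσ) feet: (la.ˈgi:) (se.ˈko:) (kek.ˈni).
Foot heads (stressed positions): 2, 4, 6.
End Rule Rightmost: primary stress on the rightmost head = syllable 6.
Secondary stress on 2, 4: la.ˌgi:.se.ˌko:.kek.ˈni.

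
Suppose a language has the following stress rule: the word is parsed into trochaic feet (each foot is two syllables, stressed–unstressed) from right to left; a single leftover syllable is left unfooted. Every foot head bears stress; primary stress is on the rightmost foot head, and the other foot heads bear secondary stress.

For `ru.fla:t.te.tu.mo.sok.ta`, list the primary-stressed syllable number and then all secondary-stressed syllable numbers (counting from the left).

Parse right to left into trochaic (ˈσσ) feet: ru (ˈfla:t.te) (ˈtu.mo) (ˈsok.ta). Syllable 1 is left unfooted.
Foot heads (stressed positions): 2, 4, 6.
End Rule Rightmost: primary stress on the rightmost head = syllable 6.
Secondary stress on 2, 4: ru.ˌfla:t.te.ˌtu.mo.ˈsok.ta.

primary 6, secondary 2, 4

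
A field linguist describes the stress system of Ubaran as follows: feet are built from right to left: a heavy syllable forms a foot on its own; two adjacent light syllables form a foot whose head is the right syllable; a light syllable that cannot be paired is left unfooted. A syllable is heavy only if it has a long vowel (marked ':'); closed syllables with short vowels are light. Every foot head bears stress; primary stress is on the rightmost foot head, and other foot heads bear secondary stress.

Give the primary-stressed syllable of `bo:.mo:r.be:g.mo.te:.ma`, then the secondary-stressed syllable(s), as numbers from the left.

Weights: 1 bo: H, 2 mo:r H, 3 be:g H, 4 mo L, 5 te: H, 6 ma L.
Parse right to left (heavy = foot alone; LL = one foot; stranded L unfooted): (ˈbo:) (ˈmo:r) (ˈbe:g) mo (ˈte:) ma.
Foot heads: 1, 2, 3, 5.
Primary stress on the rightmost head = syllable 5.
Secondary stress on 1, 2, 3: ˌbo:.ˌmo:r.ˌbe:g.mo.ˈte:.ma.

primary 5, secondary 1, 2, 3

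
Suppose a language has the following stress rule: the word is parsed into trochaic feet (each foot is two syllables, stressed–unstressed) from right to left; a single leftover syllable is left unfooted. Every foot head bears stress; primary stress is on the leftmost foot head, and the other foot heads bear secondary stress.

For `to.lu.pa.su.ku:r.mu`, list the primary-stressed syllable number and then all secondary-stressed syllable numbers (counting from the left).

primary 1, secondary 3, 5

Parse right to left into trochaic (ˈσσ) feet: (ˈto.lu) (ˈpa.su) (ˈku:r.mu).
Foot heads (stressed positions): 1, 3, 5.
End Rule Leftmost: primary stress on the leftmost head = syllable 1.
Secondary stress on 3, 5: ˈto.lu.ˌpa.su.ˌku:r.mu.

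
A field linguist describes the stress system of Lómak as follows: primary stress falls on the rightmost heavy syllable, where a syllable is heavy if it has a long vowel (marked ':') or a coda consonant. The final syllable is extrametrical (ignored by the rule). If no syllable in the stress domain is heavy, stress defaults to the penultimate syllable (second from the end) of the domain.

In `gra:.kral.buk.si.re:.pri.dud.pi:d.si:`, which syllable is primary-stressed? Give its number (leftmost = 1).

8

The final syllable (9, si:) is extrametrical; the stress domain is syllables 1–8.
Weights: 1 gra: H, 2 kral H, 3 buk H, 4 si L, 5 re: H, 6 pri L, 7 dud H, 8 pi:d H.
Heavy syllables in the domain: 1, 2, 3, 5, 7, 8. The rightmost is syllable 8 (pi:d).
Primary stress: syllable 8 → gra:.kral.buk.si.re:.pri.dud.ˈpi:d.si:.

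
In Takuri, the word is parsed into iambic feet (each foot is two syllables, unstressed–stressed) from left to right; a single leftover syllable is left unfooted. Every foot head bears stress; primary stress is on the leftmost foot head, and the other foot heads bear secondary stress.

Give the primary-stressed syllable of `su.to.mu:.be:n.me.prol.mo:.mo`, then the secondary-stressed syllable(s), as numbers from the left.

Parse left to right into iambic (σˈσ) feet: (su.ˈto) (mu:.ˈbe:n) (me.ˈprol) (mo:.ˈmo).
Foot heads (stressed positions): 2, 4, 6, 8.
End Rule Leftmost: primary stress on the leftmost head = syllable 2.
Secondary stress on 4, 6, 8: su.ˈto.mu:.ˌbe:n.me.ˌprol.mo:.ˌmo.

primary 2, secondary 4, 6, 8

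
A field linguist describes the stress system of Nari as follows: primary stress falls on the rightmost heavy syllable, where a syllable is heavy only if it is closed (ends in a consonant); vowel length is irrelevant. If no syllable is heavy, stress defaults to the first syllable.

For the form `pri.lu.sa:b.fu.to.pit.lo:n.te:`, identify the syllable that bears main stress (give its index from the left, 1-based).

7

Weights: 1 pri L, 2 lu L, 3 sa:b H, 4 fu L, 5 to L, 6 pit H, 7 lo:n H, 8 te: L.
Heavy syllables in the domain: 3, 6, 7. The rightmost is syllable 7 (lo:n).
Primary stress: syllable 7 → pri.lu.sa:b.fu.to.pit.ˈlo:n.te:.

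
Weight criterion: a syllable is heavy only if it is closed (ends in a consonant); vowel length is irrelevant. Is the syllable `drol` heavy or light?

heavy

`drol`: short vowel, closed (coda /l/). Closed (coda /l/) → heavy.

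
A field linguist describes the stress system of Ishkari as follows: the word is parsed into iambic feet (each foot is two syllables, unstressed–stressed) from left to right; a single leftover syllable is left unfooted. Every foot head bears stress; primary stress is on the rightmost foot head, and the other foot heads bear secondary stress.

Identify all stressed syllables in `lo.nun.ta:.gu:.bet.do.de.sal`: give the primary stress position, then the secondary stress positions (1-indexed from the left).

primary 8, secondary 2, 4, 6

Parse left to right into iambic (σˈσ) feet: (lo.ˈnun) (ta:.ˈgu:) (bet.ˈdo) (de.ˈsal).
Foot heads (stressed positions): 2, 4, 6, 8.
End Rule Rightmost: primary stress on the rightmost head = syllable 8.
Secondary stress on 2, 4, 6: lo.ˌnun.ta:.ˌgu:.bet.ˌdo.de.ˈsal.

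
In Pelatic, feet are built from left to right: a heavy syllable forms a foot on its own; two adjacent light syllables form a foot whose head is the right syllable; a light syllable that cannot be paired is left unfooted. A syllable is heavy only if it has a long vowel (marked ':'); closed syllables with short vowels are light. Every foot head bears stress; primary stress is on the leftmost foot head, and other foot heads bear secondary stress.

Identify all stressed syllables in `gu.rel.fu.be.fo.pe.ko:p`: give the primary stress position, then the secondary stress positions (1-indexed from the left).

primary 2, secondary 4, 6, 7

Weights: 1 gu L, 2 rel L, 3 fu L, 4 be L, 5 fo L, 6 pe L, 7 ko:p H.
Parse left to right (heavy = foot alone; LL = one foot; stranded L unfooted): (gu.ˈrel) (fu.ˈbe) (fo.ˈpe) (ˈko:p).
Foot heads: 2, 4, 6, 7.
Primary stress on the leftmost head = syllable 2.
Secondary stress on 4, 6, 7: gu.ˈrel.fu.ˌbe.fo.ˌpe.ˌko:p.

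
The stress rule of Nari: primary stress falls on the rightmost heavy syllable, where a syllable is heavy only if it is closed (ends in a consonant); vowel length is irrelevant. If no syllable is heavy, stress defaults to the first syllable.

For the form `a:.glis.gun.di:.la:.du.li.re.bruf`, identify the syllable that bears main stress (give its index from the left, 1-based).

9

Weights: 1 a: L, 2 glis H, 3 gun H, 4 di: L, 5 la: L, 6 du L, 7 li L, 8 re L, 9 bruf H.
Heavy syllables in the domain: 2, 3, 9. The rightmost is syllable 9 (bruf).
Primary stress: syllable 9 → a:.glis.gun.di:.la:.du.li.re.ˈbruf.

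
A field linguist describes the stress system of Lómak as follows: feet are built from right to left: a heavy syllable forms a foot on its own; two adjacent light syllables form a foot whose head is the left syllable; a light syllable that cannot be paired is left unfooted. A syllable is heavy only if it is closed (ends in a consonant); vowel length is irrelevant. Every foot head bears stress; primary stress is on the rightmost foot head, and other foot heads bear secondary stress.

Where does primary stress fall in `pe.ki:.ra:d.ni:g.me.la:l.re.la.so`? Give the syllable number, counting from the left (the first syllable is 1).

8

Weights: 1 pe L, 2 ki: L, 3 ra:d H, 4 ni:g H, 5 me L, 6 la:l H, 7 re L, 8 la L, 9 so L.
Parse right to left (heavy = foot alone; LL = one foot; stranded L unfooted): (ˈpe.ki:) (ˈra:d) (ˈni:g) me (ˈla:l) re (ˈla.so).
Foot heads: 1, 3, 4, 6, 8.
Primary stress on the rightmost head = syllable 8.
Primary stress: syllable 8 → pe.ki:.ra:d.ni:g.me.la:l.re.ˈla.so.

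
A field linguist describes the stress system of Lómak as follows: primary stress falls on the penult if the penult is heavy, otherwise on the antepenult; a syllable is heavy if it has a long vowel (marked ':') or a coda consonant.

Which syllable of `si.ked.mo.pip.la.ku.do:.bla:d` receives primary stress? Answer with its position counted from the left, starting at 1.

7

Weights: 6 ku L, 7 do: H, 8 bla:d H.
The penult (syllable 7, do:) is heavy, so it takes stress.
Primary stress: syllable 7 → si.ked.mo.pip.la.ku.ˈdo:.bla:d.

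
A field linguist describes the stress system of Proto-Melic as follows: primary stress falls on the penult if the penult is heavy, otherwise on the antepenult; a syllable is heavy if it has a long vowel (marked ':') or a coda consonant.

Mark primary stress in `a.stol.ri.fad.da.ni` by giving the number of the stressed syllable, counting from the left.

4

Weights: 4 fad H, 5 da L, 6 ni L.
The penult (syllable 5, da) is light, so stress falls on the antepenult (syllable 4, fad).
Primary stress: syllable 4 → a.stol.ri.ˈfad.da.ni.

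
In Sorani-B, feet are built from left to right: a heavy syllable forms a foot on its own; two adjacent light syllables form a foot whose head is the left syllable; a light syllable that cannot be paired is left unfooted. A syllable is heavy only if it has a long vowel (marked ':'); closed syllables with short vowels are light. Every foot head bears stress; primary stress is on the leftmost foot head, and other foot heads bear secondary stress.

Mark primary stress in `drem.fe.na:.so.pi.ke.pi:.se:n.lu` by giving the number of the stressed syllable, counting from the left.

Weights: 1 drem L, 2 fe L, 3 na: H, 4 so L, 5 pi L, 6 ke L, 7 pi: H, 8 se:n H, 9 lu L.
Parse left to right (heavy = foot alone; LL = one foot; stranded L unfooted): (ˈdrem.fe) (ˈna:) (ˈso.pi) ke (ˈpi:) (ˈse:n) lu.
Foot heads: 1, 3, 4, 7, 8.
Primary stress on the leftmost head = syllable 1.
Primary stress: syllable 1 → ˈdrem.fe.na:.so.pi.ke.pi:.se:n.lu.

1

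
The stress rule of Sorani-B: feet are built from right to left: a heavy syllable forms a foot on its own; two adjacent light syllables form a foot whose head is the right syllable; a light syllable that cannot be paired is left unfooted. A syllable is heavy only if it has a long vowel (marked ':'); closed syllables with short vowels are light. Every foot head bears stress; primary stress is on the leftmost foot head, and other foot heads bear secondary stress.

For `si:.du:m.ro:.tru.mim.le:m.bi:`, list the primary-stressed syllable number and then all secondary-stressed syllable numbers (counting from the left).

primary 1, secondary 2, 3, 5, 6, 7

Weights: 1 si: H, 2 du:m H, 3 ro: H, 4 tru L, 5 mim L, 6 le:m H, 7 bi: H.
Parse right to left (heavy = foot alone; LL = one foot; stranded L unfooted): (ˈsi:) (ˈdu:m) (ˈro:) (tru.ˈmim) (ˈle:m) (ˈbi:).
Foot heads: 1, 2, 3, 5, 6, 7.
Primary stress on the leftmost head = syllable 1.
Secondary stress on 2, 3, 5, 6, 7: ˈsi:.ˌdu:m.ˌro:.tru.ˌmim.ˌle:m.ˌbi:.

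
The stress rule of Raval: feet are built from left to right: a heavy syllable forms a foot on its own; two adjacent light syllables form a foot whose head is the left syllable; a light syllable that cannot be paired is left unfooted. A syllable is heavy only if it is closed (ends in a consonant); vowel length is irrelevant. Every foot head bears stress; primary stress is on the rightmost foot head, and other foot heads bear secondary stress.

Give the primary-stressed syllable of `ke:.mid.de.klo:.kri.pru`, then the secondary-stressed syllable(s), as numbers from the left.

Weights: 1 ke: L, 2 mid H, 3 de L, 4 klo: L, 5 kri L, 6 pru L.
Parse left to right (heavy = foot alone; LL = one foot; stranded L unfooted): ke: (ˈmid) (ˈde.klo:) (ˈkri.pru).
Foot heads: 2, 3, 5.
Primary stress on the rightmost head = syllable 5.
Secondary stress on 2, 3: ke:.ˌmid.ˌde.klo:.ˈkri.pru.

primary 5, secondary 2, 3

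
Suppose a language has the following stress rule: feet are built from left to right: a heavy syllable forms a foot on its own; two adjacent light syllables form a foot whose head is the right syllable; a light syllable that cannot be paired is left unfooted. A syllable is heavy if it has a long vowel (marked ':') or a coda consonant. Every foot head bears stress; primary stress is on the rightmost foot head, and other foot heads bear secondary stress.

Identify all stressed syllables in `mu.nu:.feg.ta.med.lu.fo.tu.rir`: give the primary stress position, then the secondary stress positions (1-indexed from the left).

Weights: 1 mu L, 2 nu: H, 3 feg H, 4 ta L, 5 med H, 6 lu L, 7 fo L, 8 tu L, 9 rir H.
Parse left to right (heavy = foot alone; LL = one foot; stranded L unfooted): mu (ˈnu:) (ˈfeg) ta (ˈmed) (lu.ˈfo) tu (ˈrir).
Foot heads: 2, 3, 5, 7, 9.
Primary stress on the rightmost head = syllable 9.
Secondary stress on 2, 3, 5, 7: mu.ˌnu:.ˌfeg.ta.ˌmed.lu.ˌfo.tu.ˈrir.

primary 9, secondary 2, 3, 5, 7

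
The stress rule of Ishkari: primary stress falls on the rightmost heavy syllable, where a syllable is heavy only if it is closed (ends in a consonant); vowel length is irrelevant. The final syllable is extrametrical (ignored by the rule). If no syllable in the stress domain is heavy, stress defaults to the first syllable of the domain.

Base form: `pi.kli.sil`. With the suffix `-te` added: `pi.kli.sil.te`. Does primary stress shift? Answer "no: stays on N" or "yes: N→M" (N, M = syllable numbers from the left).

Base `pi.kli.sil` (3 syllables):
  The final syllable (3, sil) is extrametrical; the stress domain is syllables 1–2.
  Weights: 1 pi L, 2 kli L.
  No heavy syllable in the domain; default to the first syllable of the domain = syllable 1.
  → primary stress on syllable 1.
Suffixed `pi.kli.sil.te` (4 syllables):
  The final syllable (4, te) is extrametrical; the stress domain is syllables 1–3.
  Weights: 1 pi L, 2 kli L, 3 sil H.
  Heavy syllables in the domain: 3. The rightmost is syllable 3 (sil).
  → primary stress on syllable 3.

yes: 1→3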